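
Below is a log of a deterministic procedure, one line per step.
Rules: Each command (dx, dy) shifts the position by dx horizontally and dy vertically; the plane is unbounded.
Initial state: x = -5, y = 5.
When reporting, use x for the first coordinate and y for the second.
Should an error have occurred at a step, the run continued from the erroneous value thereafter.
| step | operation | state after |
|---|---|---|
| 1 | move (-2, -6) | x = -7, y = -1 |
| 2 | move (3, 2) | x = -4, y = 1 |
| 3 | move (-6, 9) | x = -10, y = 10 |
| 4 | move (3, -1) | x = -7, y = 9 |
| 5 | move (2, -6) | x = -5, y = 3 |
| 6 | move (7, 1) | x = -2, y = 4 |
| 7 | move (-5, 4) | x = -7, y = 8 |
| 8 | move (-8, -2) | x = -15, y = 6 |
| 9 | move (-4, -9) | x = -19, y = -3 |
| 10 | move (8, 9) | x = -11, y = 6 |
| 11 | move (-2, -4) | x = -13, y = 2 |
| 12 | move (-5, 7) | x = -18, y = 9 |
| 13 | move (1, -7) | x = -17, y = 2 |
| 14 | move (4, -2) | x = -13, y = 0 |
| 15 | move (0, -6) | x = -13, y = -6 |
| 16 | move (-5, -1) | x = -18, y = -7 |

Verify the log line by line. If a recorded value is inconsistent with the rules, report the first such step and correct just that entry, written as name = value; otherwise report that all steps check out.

step 1: x = -5 + (-2) = -7, y = 5 + (-6) = -1 -> agrees with the log
step 2: x = -7 + (3) = -4, y = -1 + (2) = 1 -> consistent with the log
step 3: x = -4 + (-6) = -10, y = 1 + (9) = 10 -> no discrepancy
step 4: x = -10 + (3) = -7, y = 10 + (-1) = 9 -> same as recorded
step 5: x = -7 + (2) = -5, y = 9 + (-6) = 3 -> consistent with the log
step 6: x = -5 + (7) = 2, y = 3 + (1) = 4 -> a discrepancy with the log
Step 6 is the first one off; corrected, x = 2.

step 6, x = 2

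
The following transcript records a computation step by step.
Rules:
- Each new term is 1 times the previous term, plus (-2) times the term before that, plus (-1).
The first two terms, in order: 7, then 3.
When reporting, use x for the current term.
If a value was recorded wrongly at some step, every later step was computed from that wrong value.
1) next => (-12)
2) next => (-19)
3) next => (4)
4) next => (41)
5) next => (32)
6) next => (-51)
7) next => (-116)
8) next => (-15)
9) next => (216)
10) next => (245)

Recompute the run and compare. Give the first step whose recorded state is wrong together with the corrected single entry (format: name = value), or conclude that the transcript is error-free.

Step 1: x = 1*(3) + (-2)*(7) + (-1) = -12 — matches.
Step 2: x = 1*(-12) + (-2)*(3) + (-1) = -19 — confirmed correct.
Step 3: x = 1*(-19) + (-2)*(-12) + (-1) = 4 — checks out.
Step 4: x = 1*(4) + (-2)*(-19) + (-1) = 41 — checks out.
Step 5: x = 1*(41) + (-2)*(4) + (-1) = 32 — no discrepancy.
Step 6: x = 1*(32) + (-2)*(41) + (-1) = -51 — confirmed correct.
Step 7: x = 1*(-51) + (-2)*(32) + (-1) = -116 — exactly as logged.
Step 8: x = 1*(-116) + (-2)*(-51) + (-1) = -15 — consistent with the transcript.
Step 9: x = 1*(-15) + (-2)*(-116) + (-1) = 216 — verified.
Step 10: x = 1*(216) + (-2)*(-15) + (-1) = 245 — confirmed correct.
Each recorded entry agrees with the recomputation.

no error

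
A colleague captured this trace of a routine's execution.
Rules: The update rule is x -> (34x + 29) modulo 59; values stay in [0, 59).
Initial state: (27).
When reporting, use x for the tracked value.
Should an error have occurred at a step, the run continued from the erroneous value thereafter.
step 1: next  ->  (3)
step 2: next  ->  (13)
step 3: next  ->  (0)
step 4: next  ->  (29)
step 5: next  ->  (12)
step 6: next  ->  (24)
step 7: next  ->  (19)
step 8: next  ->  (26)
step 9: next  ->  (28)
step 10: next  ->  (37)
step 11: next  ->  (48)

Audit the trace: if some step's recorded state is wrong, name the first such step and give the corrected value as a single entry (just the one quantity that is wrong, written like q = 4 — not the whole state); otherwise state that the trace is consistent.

step 3, x = 58

1. x = (34*27 + 29) mod 59 = 3 (agrees with the trace)
2. x = (34*3 + 29) mod 59 = 13 (agrees with the trace)
3. x = (34*13 + 29) mod 59 = 58 (the entry is off here)
That makes step 3 the first incorrect line — x = 58 is what it should show.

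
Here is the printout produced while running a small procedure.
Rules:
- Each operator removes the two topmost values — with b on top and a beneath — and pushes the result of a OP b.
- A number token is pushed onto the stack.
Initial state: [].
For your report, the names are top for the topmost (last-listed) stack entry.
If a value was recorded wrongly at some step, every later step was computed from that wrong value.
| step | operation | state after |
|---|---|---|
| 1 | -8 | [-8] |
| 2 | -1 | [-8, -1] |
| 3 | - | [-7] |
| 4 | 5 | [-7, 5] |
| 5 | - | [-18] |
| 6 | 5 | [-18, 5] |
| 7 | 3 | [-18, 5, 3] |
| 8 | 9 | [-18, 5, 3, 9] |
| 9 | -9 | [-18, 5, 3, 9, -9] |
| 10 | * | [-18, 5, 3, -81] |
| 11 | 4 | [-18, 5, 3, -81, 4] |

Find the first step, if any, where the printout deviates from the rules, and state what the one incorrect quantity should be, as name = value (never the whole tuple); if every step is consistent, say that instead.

step 5, top = -12

Recomputing the run from the initial state:
step 1: [-8]
step 2: [-8, -1]
step 3: [-7]
step 4: [-7, 5]
step 5: [-12]
step 6: [-12, 5]
step 7: [-12, 5, 3]
step 8: [-12, 5, 3, 9]
step 9: [-12, 5, 3, 9, -9]
step 10: [-12, 5, 3, -81]
step 11: [-12, 5, 3, -81, 4]
The first disagreement with the printout is at step 5, where the value should be top = -12.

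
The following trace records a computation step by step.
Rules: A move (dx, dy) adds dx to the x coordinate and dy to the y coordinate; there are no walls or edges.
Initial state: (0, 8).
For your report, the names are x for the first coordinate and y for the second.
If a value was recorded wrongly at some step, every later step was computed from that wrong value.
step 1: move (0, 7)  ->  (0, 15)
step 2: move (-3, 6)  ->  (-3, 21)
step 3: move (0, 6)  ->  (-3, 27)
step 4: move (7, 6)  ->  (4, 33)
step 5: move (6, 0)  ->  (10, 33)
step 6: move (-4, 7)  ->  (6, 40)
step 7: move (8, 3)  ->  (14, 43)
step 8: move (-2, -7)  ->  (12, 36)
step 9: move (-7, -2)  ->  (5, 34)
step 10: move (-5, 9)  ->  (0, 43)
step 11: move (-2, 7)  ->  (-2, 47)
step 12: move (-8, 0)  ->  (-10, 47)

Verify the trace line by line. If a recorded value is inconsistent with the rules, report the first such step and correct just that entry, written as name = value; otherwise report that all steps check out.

Recomputing the run from the initial state:
step 1: x = 0, y = 15
step 2: x = -3, y = 21
step 3: x = -3, y = 27
step 4: x = 4, y = 33
step 5: x = 10, y = 33
step 6: x = 6, y = 40
step 7: x = 14, y = 43
step 8: x = 12, y = 36
step 9: x = 5, y = 34
step 10: x = 0, y = 43
step 11: x = -2, y = 50
step 12: x = -10, y = 50
The first disagreement with the trace is at step 11, where the value should be y = 50.

step 11, y = 50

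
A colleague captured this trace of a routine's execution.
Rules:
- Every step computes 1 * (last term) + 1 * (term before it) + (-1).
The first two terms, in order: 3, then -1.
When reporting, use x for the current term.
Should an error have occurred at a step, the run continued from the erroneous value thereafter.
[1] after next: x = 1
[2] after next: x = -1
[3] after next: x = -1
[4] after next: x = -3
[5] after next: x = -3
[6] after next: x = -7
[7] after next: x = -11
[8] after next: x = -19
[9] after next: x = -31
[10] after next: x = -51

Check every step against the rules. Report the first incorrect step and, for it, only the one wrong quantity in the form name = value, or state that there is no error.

step 5, x = -5

Recomputing the run from the initial state:
step 1: x = 1
step 2: x = -1
step 3: x = -1
step 4: x = -3
step 5: x = -5
step 6: x = -9
step 7: x = -15
step 8: x = -25
step 9: x = -41
step 10: x = -67
The first disagreement with the trace is at step 5, where the value should be x = -5.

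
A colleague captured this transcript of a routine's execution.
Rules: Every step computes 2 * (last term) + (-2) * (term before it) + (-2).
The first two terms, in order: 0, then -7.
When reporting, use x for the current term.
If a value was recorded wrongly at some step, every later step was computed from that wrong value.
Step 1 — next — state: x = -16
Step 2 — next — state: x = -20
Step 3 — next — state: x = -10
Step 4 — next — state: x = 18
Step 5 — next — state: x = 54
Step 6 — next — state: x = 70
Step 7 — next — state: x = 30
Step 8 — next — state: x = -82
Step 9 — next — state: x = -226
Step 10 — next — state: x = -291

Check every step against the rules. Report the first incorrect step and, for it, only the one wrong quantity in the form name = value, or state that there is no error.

step 10, x = -290

Recomputing the run from the initial state:
step 1: x = -16
step 2: x = -20
step 3: x = -10
step 4: x = 18
step 5: x = 54
step 6: x = 70
step 7: x = 30
step 8: x = -82
step 9: x = -226
step 10: x = -290
The first disagreement with the transcript is at step 10, where the value should be x = -290.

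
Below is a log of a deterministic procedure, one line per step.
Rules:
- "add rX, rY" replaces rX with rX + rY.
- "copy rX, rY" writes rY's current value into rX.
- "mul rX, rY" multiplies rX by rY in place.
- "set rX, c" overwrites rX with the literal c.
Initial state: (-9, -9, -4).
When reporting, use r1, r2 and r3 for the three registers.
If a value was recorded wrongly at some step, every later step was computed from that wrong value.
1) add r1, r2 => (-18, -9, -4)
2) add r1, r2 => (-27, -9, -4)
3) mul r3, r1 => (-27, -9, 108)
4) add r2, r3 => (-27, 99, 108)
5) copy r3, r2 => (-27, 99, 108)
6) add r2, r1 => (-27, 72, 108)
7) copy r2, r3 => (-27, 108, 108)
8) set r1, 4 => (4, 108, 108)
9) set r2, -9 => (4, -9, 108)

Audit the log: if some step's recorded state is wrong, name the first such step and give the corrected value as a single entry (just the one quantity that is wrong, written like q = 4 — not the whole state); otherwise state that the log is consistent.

step 5, r3 = 99

step 1: r1 = -9 + -9 = -18 -> same as recorded
step 2: r1 = -18 + -9 = -27 -> consistent with the log
step 3: r3 = -4 * -27 = 108 -> in agreement
step 4: r2 = -9 + 108 = 99 -> matches
step 5: r3 = 99 -> the recorded entry deviates here
That makes step 5 the first incorrect line — r3 = 99 is what it should show.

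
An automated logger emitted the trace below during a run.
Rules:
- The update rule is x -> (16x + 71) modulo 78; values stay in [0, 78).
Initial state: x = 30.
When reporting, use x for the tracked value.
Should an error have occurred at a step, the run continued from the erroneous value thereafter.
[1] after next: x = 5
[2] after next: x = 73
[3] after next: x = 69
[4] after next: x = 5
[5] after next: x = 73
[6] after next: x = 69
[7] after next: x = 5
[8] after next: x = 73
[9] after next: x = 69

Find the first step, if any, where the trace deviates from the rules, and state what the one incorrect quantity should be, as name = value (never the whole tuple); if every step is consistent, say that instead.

Step 1: x = (16*30 + 71) mod 78 = 5 — consistent with the trace.
Step 2: x = (16*5 + 71) mod 78 = 73 — exactly as logged.
Step 3: x = (16*73 + 71) mod 78 = 69 — confirmed correct.
Step 4: x = (16*69 + 71) mod 78 = 5 — in agreement.
Step 5: x = (16*5 + 71) mod 78 = 73 — consistent with the trace.
Step 6: x = (16*73 + 71) mod 78 = 69 — no discrepancy.
Step 7: x = (16*69 + 71) mod 78 = 5 — checks out.
Step 8: x = (16*5 + 71) mod 78 = 73 — same as recorded.
Step 9: x = (16*73 + 71) mod 78 = 69 — no discrepancy.
All entries verified; no error found.

no error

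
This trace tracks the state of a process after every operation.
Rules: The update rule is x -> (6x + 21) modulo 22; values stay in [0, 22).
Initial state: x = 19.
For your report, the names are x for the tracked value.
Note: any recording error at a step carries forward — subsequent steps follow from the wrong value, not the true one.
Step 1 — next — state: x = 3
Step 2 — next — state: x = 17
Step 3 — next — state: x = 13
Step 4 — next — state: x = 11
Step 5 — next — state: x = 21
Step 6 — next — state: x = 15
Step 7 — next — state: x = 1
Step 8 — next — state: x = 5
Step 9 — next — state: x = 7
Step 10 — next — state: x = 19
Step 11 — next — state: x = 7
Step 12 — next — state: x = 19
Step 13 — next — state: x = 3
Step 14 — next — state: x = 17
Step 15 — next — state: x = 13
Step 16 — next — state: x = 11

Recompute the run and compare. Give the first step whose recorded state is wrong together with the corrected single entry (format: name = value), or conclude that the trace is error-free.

step 11, x = 3

Recomputing the run from the initial state:
step 1: x = 3
step 2: x = 17
step 3: x = 13
step 4: x = 11
step 5: x = 21
step 6: x = 15
step 7: x = 1
step 8: x = 5
step 9: x = 7
step 10: x = 19
step 11: x = 3
step 12: x = 17
step 13: x = 13
step 14: x = 11
step 15: x = 21
step 16: x = 15
The first disagreement with the trace is at step 11, where the value should be x = 3.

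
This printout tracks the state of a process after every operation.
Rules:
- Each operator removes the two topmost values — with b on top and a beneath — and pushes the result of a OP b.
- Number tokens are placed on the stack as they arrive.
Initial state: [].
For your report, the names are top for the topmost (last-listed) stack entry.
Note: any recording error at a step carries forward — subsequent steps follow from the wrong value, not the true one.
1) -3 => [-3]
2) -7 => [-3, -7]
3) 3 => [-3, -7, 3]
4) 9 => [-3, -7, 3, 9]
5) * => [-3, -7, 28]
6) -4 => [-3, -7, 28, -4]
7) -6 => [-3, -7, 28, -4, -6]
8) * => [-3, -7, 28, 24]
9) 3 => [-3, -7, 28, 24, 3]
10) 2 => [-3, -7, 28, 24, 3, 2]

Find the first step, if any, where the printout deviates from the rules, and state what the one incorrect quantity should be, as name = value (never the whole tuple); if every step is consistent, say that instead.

Recomputing the run from the initial state:
step 1: [-3]
step 2: [-3, -7]
step 3: [-3, -7, 3]
step 4: [-3, -7, 3, 9]
step 5: [-3, -7, 27]
step 6: [-3, -7, 27, -4]
step 7: [-3, -7, 27, -4, -6]
step 8: [-3, -7, 27, 24]
step 9: [-3, -7, 27, 24, 3]
step 10: [-3, -7, 27, 24, 3, 2]
The first disagreement with the printout is at step 5, where the value should be top = 27.

step 5, top = 27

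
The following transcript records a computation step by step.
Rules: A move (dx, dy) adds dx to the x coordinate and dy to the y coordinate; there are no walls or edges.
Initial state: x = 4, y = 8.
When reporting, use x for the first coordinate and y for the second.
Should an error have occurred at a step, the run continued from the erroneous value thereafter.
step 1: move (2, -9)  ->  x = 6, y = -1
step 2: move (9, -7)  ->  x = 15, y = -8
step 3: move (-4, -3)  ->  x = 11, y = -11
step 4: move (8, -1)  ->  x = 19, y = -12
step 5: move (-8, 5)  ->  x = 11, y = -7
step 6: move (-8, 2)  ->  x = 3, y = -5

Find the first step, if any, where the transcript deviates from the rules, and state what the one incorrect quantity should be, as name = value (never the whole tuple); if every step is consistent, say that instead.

no error

Step 1: x = 4 + (2) = 6, y = 8 + (-9) = -1 — checks out.
Step 2: x = 6 + (9) = 15, y = -1 + (-7) = -8 — confirmed correct.
Step 3: x = 15 + (-4) = 11, y = -8 + (-3) = -11 — exactly as logged.
Step 4: x = 11 + (8) = 19, y = -11 + (-1) = -12 — no discrepancy.
Step 5: x = 19 + (-8) = 11, y = -12 + (5) = -7 — verified.
Step 6: x = 11 + (-8) = 3, y = -7 + (2) = -5 — confirmed correct.
The whole run recomputes cleanly — no discrepancies.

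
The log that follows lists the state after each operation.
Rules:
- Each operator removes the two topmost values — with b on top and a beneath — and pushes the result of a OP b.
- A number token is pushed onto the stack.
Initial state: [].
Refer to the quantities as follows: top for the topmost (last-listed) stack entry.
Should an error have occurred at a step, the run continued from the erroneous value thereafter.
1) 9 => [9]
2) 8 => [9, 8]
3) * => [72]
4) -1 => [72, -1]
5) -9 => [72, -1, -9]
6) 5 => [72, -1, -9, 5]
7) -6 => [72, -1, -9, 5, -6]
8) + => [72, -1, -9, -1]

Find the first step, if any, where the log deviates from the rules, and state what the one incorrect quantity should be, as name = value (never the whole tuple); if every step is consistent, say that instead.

1. push 9: top = 9 (exactly as logged)
2. push 8: top = 8 (no discrepancy)
3. 9 * 8 = 72 (same as recorded)
4. push -1: top = -1 (no discrepancy)
5. push -9: top = -9 (exactly as logged)
6. push 5: top = 5 (confirmed correct)
7. push -6: top = -6 (consistent with the log)
8. 5 + -6 = -1 (consistent with the log)
Each recorded entry agrees with the recomputation.

no error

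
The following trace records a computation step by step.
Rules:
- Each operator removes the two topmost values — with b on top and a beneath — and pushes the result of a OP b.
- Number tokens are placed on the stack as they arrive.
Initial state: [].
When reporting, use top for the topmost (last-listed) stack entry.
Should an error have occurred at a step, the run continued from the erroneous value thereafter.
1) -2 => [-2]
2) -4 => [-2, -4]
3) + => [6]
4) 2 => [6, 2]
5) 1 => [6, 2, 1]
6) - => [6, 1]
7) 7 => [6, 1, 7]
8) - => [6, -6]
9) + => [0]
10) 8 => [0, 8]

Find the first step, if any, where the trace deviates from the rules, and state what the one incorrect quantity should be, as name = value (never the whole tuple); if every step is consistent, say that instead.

step 3, top = -6

Recomputing the run from the initial state:
step 1: [-2]
step 2: [-2, -4]
step 3: [-6]
step 4: [-6, 2]
step 5: [-6, 2, 1]
step 6: [-6, 1]
step 7: [-6, 1, 7]
step 8: [-6, -6]
step 9: [-12]
step 10: [-12, 8]
The first disagreement with the trace is at step 3, where the value should be top = -6.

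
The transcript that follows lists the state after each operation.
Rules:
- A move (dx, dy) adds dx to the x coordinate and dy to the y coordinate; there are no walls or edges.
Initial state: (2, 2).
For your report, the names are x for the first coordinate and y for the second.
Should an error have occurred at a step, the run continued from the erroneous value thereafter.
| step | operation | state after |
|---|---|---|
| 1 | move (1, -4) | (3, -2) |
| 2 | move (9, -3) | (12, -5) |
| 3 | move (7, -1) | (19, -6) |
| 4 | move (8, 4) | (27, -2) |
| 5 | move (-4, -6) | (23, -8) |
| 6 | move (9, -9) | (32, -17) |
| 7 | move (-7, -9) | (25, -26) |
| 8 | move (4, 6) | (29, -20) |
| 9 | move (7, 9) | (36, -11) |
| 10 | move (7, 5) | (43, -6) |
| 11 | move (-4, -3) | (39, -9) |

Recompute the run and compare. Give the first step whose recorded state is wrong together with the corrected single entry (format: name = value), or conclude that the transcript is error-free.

no error

1. x = 2 + (1) = 3, y = 2 + (-4) = -2 (in agreement)
2. x = 3 + (9) = 12, y = -2 + (-3) = -5 (confirmed correct)
3. x = 12 + (7) = 19, y = -5 + (-1) = -6 (checks out)
4. x = 19 + (8) = 27, y = -6 + (4) = -2 (agrees with the transcript)
5. x = 27 + (-4) = 23, y = -2 + (-6) = -8 (matches)
6. x = 23 + (9) = 32, y = -8 + (-9) = -17 (no discrepancy)
7. x = 32 + (-7) = 25, y = -17 + (-9) = -26 (confirmed correct)
8. x = 25 + (4) = 29, y = -26 + (6) = -20 (same as recorded)
9. x = 29 + (7) = 36, y = -20 + (9) = -11 (same as recorded)
10. x = 36 + (7) = 43, y = -11 + (5) = -6 (no discrepancy)
11. x = 43 + (-4) = 39, y = -6 + (-3) = -9 (confirmed correct)
The whole run recomputes cleanly — no discrepancies.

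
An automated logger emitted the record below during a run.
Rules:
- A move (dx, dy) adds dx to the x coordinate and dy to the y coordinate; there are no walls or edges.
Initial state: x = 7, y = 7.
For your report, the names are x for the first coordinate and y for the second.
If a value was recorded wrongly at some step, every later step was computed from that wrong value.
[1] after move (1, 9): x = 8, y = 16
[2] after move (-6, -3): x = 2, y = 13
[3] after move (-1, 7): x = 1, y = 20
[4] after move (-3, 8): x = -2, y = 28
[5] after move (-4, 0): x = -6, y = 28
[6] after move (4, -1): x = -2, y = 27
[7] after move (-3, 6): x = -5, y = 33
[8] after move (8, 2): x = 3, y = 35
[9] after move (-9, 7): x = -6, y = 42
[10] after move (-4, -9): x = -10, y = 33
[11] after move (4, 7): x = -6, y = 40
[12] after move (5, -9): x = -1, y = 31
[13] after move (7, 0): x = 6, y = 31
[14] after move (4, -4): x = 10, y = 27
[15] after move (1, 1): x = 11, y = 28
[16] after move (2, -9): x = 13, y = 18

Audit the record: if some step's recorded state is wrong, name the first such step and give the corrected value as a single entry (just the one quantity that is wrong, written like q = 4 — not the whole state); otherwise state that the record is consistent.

Step 1: x = 7 + (1) = 8, y = 7 + (9) = 16 — agrees with the record.
Step 2: x = 8 + (-6) = 2, y = 16 + (-3) = 13 — verified.
Step 3: x = 2 + (-1) = 1, y = 13 + (7) = 20 — same as recorded.
Step 4: x = 1 + (-3) = -2, y = 20 + (8) = 28 — consistent with the record.
Step 5: x = -2 + (-4) = -6, y = 28 + (0) = 28 — no discrepancy.
Step 6: x = -6 + (4) = -2, y = 28 + (-1) = 27 — verified.
Step 7: x = -2 + (-3) = -5, y = 27 + (6) = 33 — in agreement.
Step 8: x = -5 + (8) = 3, y = 33 + (2) = 35 — same as recorded.
Step 9: x = 3 + (-9) = -6, y = 35 + (7) = 42 — verified.
Step 10: x = -6 + (-4) = -10, y = 42 + (-9) = 33 — exactly as logged.
Step 11: x = -10 + (4) = -6, y = 33 + (7) = 40 — consistent with the record.
Step 12: x = -6 + (5) = -1, y = 40 + (-9) = 31 — matches.
Step 13: x = -1 + (7) = 6, y = 31 + (0) = 31 — matches.
Step 14: x = 6 + (4) = 10, y = 31 + (-4) = 27 — in agreement.
Step 15: x = 10 + (1) = 11, y = 27 + (1) = 28 — exactly as logged.
Step 16: x = 11 + (2) = 13, y = 28 + (-9) = 19 — not what was recorded.
The audit stops at step 16: the recorded entry is wrong and should be y = 19.

step 16, y = 19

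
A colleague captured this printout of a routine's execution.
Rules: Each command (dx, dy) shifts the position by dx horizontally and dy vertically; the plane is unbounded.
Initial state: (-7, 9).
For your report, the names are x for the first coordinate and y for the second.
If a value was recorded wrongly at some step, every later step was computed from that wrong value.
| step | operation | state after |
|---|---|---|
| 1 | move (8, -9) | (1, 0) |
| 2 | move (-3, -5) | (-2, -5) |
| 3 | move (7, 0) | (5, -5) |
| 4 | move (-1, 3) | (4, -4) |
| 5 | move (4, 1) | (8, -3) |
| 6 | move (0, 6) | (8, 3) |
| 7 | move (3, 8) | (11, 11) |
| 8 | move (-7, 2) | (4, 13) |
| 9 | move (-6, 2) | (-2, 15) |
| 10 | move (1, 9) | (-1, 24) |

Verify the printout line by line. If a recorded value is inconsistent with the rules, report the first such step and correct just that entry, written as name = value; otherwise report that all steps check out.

step 4, y = -2

step 1: x = -7 + (8) = 1, y = 9 + (-9) = 0 -> checks out
step 2: x = 1 + (-3) = -2, y = 0 + (-5) = -5 -> consistent with the printout
step 3: x = -2 + (7) = 5, y = -5 + (0) = -5 -> agrees with the printout
step 4: x = 5 + (-1) = 4, y = -5 + (3) = -2 -> the printout has a different value
First deviation found at step 4; the corrected entry is y = -2.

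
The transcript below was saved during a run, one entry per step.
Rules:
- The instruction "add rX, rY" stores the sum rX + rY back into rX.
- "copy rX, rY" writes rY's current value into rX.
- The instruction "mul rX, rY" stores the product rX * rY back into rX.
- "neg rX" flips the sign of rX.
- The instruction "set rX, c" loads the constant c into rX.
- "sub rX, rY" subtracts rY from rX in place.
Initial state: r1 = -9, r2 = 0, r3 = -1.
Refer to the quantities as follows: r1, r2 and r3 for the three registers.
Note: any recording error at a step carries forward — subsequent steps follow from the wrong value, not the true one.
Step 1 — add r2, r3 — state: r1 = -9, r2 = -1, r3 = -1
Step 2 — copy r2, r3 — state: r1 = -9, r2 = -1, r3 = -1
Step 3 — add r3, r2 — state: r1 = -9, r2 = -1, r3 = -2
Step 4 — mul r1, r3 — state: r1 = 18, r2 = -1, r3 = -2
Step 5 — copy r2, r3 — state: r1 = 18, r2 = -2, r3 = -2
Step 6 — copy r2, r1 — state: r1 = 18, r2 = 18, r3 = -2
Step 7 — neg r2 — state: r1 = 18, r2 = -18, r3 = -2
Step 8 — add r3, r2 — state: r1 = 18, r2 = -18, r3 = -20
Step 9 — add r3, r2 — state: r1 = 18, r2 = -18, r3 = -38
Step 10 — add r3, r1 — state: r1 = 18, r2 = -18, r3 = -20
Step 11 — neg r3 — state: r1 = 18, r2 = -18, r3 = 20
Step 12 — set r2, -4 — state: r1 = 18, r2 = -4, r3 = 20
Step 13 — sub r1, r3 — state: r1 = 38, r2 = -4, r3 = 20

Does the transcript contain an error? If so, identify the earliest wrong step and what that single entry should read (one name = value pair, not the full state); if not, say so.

step 13, r1 = -2

Recomputing the run from the initial state:
step 1: r1 = -9, r2 = -1, r3 = -1
step 2: r1 = -9, r2 = -1, r3 = -1
step 3: r1 = -9, r2 = -1, r3 = -2
step 4: r1 = 18, r2 = -1, r3 = -2
step 5: r1 = 18, r2 = -2, r3 = -2
step 6: r1 = 18, r2 = 18, r3 = -2
step 7: r1 = 18, r2 = -18, r3 = -2
step 8: r1 = 18, r2 = -18, r3 = -20
step 9: r1 = 18, r2 = -18, r3 = -38
step 10: r1 = 18, r2 = -18, r3 = -20
step 11: r1 = 18, r2 = -18, r3 = 20
step 12: r1 = 18, r2 = -4, r3 = 20
step 13: r1 = -2, r2 = -4, r3 = 20
The first disagreement with the transcript is at step 13, where the value should be r1 = -2.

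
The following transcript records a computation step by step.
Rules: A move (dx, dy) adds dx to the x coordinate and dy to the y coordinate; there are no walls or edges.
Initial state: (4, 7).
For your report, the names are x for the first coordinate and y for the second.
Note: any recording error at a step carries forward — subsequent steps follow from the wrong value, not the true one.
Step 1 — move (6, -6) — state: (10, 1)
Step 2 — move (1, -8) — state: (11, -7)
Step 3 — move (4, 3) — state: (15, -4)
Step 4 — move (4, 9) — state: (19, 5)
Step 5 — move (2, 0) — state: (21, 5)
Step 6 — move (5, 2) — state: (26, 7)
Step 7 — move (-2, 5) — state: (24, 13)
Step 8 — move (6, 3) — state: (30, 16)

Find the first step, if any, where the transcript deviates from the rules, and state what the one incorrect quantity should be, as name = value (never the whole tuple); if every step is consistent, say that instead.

1. x = 4 + (6) = 10, y = 7 + (-6) = 1 (confirmed correct)
2. x = 10 + (1) = 11, y = 1 + (-8) = -7 (consistent with the transcript)
3. x = 11 + (4) = 15, y = -7 + (3) = -4 (no discrepancy)
4. x = 15 + (4) = 19, y = -4 + (9) = 5 (agrees with the transcript)
5. x = 19 + (2) = 21, y = 5 + (0) = 5 (confirmed correct)
6. x = 21 + (5) = 26, y = 5 + (2) = 7 (verified)
7. x = 26 + (-2) = 24, y = 7 + (5) = 12 (the transcript disagrees here)
Conclusion: step 7 carries the first error; the entry should be y = 12.

step 7, y = 12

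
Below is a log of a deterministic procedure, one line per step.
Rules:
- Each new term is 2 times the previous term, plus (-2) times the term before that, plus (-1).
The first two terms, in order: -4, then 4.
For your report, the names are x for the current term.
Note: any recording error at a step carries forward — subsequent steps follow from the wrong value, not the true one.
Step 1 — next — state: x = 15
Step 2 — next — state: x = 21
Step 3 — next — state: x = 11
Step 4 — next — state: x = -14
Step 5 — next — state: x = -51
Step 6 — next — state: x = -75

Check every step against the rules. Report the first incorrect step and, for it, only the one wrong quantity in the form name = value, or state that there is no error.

step 4, x = -21

Recomputing the run from the initial state:
step 1: x = 15
step 2: x = 21
step 3: x = 11
step 4: x = -21
step 5: x = -65
step 6: x = -89
The first disagreement with the log is at step 4, where the value should be x = -21.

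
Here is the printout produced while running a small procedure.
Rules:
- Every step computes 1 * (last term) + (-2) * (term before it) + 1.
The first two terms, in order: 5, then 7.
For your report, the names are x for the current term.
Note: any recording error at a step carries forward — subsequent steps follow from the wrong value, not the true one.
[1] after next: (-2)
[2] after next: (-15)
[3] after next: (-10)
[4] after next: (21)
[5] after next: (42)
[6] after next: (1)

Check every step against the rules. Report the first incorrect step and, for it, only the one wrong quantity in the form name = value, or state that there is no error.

no error

Step 1: x = 1*(7) + (-2)*(5) + (1) = -2 — consistent with the printout.
Step 2: x = 1*(-2) + (-2)*(7) + (1) = -15 — verified.
Step 3: x = 1*(-15) + (-2)*(-2) + (1) = -10 — verified.
Step 4: x = 1*(-10) + (-2)*(-15) + (1) = 21 — in agreement.
Step 5: x = 1*(21) + (-2)*(-10) + (1) = 42 — exactly as logged.
Step 6: x = 1*(42) + (-2)*(21) + (1) = 1 — in agreement.
Nothing is out of place; the run is error-free.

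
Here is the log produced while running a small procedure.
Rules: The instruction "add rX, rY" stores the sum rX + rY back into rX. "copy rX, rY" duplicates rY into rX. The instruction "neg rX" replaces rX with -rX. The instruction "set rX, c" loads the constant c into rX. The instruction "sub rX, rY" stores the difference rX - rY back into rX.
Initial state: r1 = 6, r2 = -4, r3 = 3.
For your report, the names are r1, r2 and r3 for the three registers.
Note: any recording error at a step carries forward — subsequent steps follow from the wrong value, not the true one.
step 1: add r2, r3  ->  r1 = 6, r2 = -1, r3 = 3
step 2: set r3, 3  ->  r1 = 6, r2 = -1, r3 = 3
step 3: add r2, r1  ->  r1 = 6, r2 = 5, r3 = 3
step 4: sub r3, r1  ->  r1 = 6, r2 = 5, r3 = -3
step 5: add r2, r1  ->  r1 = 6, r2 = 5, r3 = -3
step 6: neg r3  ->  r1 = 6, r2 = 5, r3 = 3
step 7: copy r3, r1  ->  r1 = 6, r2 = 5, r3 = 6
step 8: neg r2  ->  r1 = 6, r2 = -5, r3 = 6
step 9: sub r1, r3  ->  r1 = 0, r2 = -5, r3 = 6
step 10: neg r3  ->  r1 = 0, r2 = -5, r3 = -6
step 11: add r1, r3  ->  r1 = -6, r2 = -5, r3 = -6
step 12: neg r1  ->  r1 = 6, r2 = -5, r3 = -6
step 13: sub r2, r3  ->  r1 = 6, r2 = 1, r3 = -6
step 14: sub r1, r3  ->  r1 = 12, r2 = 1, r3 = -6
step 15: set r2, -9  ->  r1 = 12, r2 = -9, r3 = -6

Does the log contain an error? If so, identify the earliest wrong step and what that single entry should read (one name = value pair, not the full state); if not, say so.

step 5, r2 = 11

Recomputing the run from the initial state:
step 1: r1 = 6, r2 = -1, r3 = 3
step 2: r1 = 6, r2 = -1, r3 = 3
step 3: r1 = 6, r2 = 5, r3 = 3
step 4: r1 = 6, r2 = 5, r3 = -3
step 5: r1 = 6, r2 = 11, r3 = -3
step 6: r1 = 6, r2 = 11, r3 = 3
step 7: r1 = 6, r2 = 11, r3 = 6
step 8: r1 = 6, r2 = -11, r3 = 6
step 9: r1 = 0, r2 = -11, r3 = 6
step 10: r1 = 0, r2 = -11, r3 = -6
step 11: r1 = -6, r2 = -11, r3 = -6
step 12: r1 = 6, r2 = -11, r3 = -6
step 13: r1 = 6, r2 = -5, r3 = -6
step 14: r1 = 12, r2 = -5, r3 = -6
step 15: r1 = 12, r2 = -9, r3 = -6
The first disagreement with the log is at step 5, where the value should be r2 = 11.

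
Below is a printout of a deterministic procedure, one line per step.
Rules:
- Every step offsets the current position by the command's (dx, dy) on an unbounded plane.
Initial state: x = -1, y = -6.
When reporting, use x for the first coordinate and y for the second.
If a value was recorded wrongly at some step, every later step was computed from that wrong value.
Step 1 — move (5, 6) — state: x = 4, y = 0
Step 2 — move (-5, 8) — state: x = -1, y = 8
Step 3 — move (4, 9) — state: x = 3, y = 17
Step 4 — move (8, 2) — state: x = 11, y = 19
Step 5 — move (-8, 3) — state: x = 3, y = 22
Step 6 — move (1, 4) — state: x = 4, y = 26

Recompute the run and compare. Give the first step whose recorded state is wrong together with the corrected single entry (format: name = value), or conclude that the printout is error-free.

1. x = -1 + (5) = 4, y = -6 + (6) = 0 (confirmed correct)
2. x = 4 + (-5) = -1, y = 0 + (8) = 8 (agrees with the printout)
3. x = -1 + (4) = 3, y = 8 + (9) = 17 (in agreement)
4. x = 3 + (8) = 11, y = 17 + (2) = 19 (exactly as logged)
5. x = 11 + (-8) = 3, y = 19 + (3) = 22 (exactly as logged)
6. x = 3 + (1) = 4, y = 22 + (4) = 26 (verified)
All entries verified; no error found.

no error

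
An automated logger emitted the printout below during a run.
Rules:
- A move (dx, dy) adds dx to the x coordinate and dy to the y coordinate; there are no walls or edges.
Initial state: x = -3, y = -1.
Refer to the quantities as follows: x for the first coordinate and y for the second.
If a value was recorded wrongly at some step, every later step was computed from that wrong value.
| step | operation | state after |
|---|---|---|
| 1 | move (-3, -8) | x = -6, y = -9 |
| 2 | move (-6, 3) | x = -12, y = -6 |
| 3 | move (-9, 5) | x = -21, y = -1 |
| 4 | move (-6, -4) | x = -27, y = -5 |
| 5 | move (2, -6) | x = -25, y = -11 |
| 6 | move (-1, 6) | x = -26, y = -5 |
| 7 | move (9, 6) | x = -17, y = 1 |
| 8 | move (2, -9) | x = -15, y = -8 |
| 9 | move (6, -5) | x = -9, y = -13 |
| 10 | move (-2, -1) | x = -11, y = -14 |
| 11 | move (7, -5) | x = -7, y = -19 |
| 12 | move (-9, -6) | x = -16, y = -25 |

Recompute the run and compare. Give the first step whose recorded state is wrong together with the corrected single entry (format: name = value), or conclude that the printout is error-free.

step 1: x = -3 + (-3) = -6, y = -1 + (-8) = -9 -> verified
step 2: x = -6 + (-6) = -12, y = -9 + (3) = -6 -> no discrepancy
step 3: x = -12 + (-9) = -21, y = -6 + (5) = -1 -> in agreement
step 4: x = -21 + (-6) = -27, y = -1 + (-4) = -5 -> exactly as logged
step 5: x = -27 + (2) = -25, y = -5 + (-6) = -11 -> no discrepancy
step 6: x = -25 + (-1) = -26, y = -11 + (6) = -5 -> exactly as logged
step 7: x = -26 + (9) = -17, y = -5 + (6) = 1 -> in agreement
step 8: x = -17 + (2) = -15, y = 1 + (-9) = -8 -> exactly as logged
step 9: x = -15 + (6) = -9, y = -8 + (-5) = -13 -> consistent with the printout
step 10: x = -9 + (-2) = -11, y = -13 + (-1) = -14 -> same as recorded
step 11: x = -11 + (7) = -4, y = -14 + (-5) = -19 -> the printout has a different value
First incorrect step: 11; the correct value is x = -4.

step 11, x = -4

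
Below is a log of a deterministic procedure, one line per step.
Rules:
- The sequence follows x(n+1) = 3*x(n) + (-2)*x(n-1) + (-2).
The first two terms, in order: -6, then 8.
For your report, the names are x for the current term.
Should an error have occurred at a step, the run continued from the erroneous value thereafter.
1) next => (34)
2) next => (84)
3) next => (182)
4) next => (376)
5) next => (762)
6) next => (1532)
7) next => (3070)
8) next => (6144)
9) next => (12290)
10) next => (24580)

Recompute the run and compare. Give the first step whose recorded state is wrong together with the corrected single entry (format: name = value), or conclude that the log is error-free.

no error

Step 1: x = 3*(8) + (-2)*(-6) + (-2) = 34 — in agreement.
Step 2: x = 3*(34) + (-2)*(8) + (-2) = 84 — exactly as logged.
Step 3: x = 3*(84) + (-2)*(34) + (-2) = 182 — matches.
Step 4: x = 3*(182) + (-2)*(84) + (-2) = 376 — verified.
Step 5: x = 3*(376) + (-2)*(182) + (-2) = 762 — consistent with the log.
Step 6: x = 3*(762) + (-2)*(376) + (-2) = 1532 — same as recorded.
Step 7: x = 3*(1532) + (-2)*(762) + (-2) = 3070 — checks out.
Step 8: x = 3*(3070) + (-2)*(1532) + (-2) = 6144 — matches.
Step 9: x = 3*(6144) + (-2)*(3070) + (-2) = 12290 — checks out.
Step 10: x = 3*(12290) + (-2)*(6144) + (-2) = 24580 — confirmed correct.
Each recorded entry agrees with the recomputation.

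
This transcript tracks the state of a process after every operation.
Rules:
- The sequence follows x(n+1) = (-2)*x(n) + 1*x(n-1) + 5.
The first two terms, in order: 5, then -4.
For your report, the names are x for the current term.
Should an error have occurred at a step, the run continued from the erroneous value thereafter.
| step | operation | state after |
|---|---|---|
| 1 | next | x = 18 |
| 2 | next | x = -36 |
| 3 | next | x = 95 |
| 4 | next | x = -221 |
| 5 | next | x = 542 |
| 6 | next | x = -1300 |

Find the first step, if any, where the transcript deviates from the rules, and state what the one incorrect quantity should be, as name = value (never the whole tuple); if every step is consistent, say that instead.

Step 1: x = -2*(-4) + (1)*(5) + (5) = 18 — checks out.
Step 2: x = -2*(18) + (1)*(-4) + (5) = -35 — the entry is off here.
So the first discrepancy is step 2, where the right value is x = -35.

step 2, x = -35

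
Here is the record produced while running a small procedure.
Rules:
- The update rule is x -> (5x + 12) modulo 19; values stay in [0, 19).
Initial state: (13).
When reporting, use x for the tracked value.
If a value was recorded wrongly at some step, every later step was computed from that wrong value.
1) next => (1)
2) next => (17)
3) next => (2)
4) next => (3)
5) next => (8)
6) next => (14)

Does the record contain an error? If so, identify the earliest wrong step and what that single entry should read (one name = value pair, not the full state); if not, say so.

Recomputing the run from the initial state:
step 1: x = 1
step 2: x = 17
step 3: x = 2
step 4: x = 3
step 5: x = 8
step 6: x = 14
This matches the record at every step.

no error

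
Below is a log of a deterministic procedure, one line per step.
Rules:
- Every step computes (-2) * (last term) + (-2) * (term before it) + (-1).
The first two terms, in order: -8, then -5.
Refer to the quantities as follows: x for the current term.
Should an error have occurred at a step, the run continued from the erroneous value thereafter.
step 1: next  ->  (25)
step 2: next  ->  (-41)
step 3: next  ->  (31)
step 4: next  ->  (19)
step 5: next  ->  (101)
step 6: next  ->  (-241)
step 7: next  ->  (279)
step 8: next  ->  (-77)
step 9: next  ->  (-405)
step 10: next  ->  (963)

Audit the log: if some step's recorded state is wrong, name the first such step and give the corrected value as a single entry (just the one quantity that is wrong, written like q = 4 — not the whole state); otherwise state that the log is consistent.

step 5, x = -101

Recomputing the run from the initial state:
step 1: x = 25
step 2: x = -41
step 3: x = 31
step 4: x = 19
step 5: x = -101
step 6: x = 163
step 7: x = -125
step 8: x = -77
step 9: x = 403
step 10: x = -653
The first disagreement with the log is at step 5, where the value should be x = -101.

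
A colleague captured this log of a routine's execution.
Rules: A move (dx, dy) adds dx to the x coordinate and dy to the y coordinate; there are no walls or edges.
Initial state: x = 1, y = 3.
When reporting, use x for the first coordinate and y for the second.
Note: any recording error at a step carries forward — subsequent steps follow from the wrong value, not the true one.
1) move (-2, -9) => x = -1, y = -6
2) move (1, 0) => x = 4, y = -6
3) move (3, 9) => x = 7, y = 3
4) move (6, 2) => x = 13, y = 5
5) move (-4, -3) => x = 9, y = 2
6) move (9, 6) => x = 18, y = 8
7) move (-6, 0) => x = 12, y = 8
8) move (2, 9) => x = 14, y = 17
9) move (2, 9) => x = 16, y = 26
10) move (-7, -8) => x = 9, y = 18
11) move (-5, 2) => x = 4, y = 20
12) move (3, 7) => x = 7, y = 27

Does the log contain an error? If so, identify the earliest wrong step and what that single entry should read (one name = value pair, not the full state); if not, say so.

step 1: x = 1 + (-2) = -1, y = 3 + (-9) = -6 -> exactly as logged
step 2: x = -1 + (1) = 0, y = -6 + (0) = -6 -> this is not what the log shows
First incorrect step: 2; the correct value is x = 0.

step 2, x = 0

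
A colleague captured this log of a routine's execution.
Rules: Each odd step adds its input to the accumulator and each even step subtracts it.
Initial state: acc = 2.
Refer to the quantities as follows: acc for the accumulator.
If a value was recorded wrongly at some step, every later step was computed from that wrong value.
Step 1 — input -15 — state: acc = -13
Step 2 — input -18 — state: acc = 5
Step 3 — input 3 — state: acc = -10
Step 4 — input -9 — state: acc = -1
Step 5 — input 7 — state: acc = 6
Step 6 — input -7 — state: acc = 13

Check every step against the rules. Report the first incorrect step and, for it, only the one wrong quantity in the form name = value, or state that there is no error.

Recomputing the run from the initial state:
step 1: acc = -13
step 2: acc = 5
step 3: acc = 8
step 4: acc = 17
step 5: acc = 24
step 6: acc = 31
The first disagreement with the log is at step 3, where the value should be acc = 8.

step 3, acc = 8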